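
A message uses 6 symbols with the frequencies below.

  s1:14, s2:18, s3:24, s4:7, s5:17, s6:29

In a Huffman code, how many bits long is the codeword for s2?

3

Repeatedly merge the two smallest:
combine s4(7), s1(14) → 21
combine s5(17), s2(18) → 35
combine 21, s3(24) → 45
combine s6(29), 35 → 64
combine 45, 64 → 109
s2's leaf is at depth 3, giving a 3-bit codeword.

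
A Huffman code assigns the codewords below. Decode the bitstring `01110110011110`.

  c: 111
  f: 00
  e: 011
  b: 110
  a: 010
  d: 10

edbeb

Read left to right; each codeword is recognised as soon as it completes (prefix code):
  011→e | 10→d | 110→b | 011→e | 110→b
Decoded message: edbeb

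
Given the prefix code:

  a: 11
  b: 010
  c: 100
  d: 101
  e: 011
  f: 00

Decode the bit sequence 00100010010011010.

fcbbeb

Read left to right; each codeword is recognised as soon as it completes (prefix code):
  00→f | 100→c | 010→b | 010→b | 011→e | 010→b
Decoded message: fcbbeb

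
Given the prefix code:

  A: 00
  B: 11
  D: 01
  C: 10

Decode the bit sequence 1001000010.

Read left to right; each codeword is recognised as soon as it completes (prefix code):
  10→C | 01→D | 00→A | 00→A | 10→C
Decoded message: CDAAC

CDAAC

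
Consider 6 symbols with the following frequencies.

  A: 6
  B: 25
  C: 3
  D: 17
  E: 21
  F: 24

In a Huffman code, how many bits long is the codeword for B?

2

Repeatedly merge the two smallest:
combine C(3), A(6) → 9
combine 9, D(17) → 26
combine E(21), F(24) → 45
combine B(25), 26 → 51
combine 45, 51 → 96
The subtree containing B is merged 2 times, so code length = 2.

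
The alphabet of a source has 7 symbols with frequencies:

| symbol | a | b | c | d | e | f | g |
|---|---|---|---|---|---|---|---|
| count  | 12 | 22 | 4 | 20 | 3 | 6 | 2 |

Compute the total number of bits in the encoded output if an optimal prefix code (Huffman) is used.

Greedily combine the two least-frequent nodes:
g(2) + e(3) → 5
c(4) + 5 → 9
f(6) + 9 → 15
a(12) + 15 → 27
d(20) + b(22) → 42
27 + 42 → 69
The encoded length is the sum of every internal node's weight: 5 + 9 + 15 + 27 + 42 + 69 = 167 bits.

167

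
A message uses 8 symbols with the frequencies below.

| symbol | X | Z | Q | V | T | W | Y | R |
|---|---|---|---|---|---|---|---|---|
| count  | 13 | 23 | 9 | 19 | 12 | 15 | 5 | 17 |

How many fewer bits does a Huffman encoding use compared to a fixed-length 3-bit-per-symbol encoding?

9

Fixed-length: 3 bits × 113 symbols = 339 bits.
Huffman merges:
Y(5) + Q(9) → 14
T(12) + X(13) → 25
14 + W(15) → 29
R(17) + V(19) → 36
Z(23) + 25 → 48
29 + 36 → 65
48 + 65 → 113
Huffman total = 14 + 25 + 29 + 36 + 48 + 65 + 113 = 330 bits.
Saving = 339 − 330 = 9 bits.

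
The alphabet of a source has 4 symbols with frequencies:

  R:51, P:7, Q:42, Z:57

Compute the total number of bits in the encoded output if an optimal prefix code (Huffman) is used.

306

Build the Huffman tree bottom-up:
merge P(7) and Q(42): 49
merge 49 and R(51): 100
merge Z(57) and 100: 157
The encoded length is the sum of every internal node's weight: 49 + 100 + 157 = 306 bits.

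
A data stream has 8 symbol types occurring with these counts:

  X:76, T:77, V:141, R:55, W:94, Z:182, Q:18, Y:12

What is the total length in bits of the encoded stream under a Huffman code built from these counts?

1757

Merge the two smallest weights repeatedly:
Y(12) + Q(18) → 30
30 + R(55) → 85
X(76) + T(77) → 153
85 + W(94) → 179
V(141) + 153 → 294
179 + Z(182) → 361
294 + 361 → 655
Total encoded bits = sum of merged weights = 30 + 85 + 153 + 179 + 294 + 361 + 655 = 1757.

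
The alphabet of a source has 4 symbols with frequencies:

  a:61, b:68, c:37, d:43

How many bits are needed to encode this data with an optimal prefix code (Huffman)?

418

Build the Huffman tree bottom-up:
combine c(37), d(43) → 80
combine a(61), b(68) → 129
combine 80, 129 → 209
Total encoded bits = sum of merged weights = 80 + 129 + 209 = 418.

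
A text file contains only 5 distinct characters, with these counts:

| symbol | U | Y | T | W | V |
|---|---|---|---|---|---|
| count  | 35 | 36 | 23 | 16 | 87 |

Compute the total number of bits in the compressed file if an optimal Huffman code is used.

Build the Huffman tree bottom-up:
merge W(16) and T(23): 39
merge U(35) and Y(36): 71
merge 39 and 71: 110
merge V(87) and 110: 197
Each symbol's bit-cost is frequency × depth; summing gives 417 bits (equivalently 39 + 71 + 110 + 197).

417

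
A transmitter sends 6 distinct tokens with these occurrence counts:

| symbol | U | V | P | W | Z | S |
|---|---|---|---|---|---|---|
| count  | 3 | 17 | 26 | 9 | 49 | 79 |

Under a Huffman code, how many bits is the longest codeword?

5

Merge the two lowest-weight nodes at each step:
combine U(3), W(9) → 12
combine 12, V(17) → 29
combine P(26), 29 → 55
combine Z(49), 55 → 104
combine S(79), 104 → 183
The first pair merged (U, W) ends up deepest, at depth 5.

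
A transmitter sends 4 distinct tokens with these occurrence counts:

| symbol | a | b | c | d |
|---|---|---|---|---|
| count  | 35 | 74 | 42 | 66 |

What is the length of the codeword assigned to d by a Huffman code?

Repeatedly merge the two smallest:
combine a(35), c(42) → 77
combine d(66), b(74) → 140
combine 77, 140 → 217
The subtree containing d is merged 2 times, so code length = 2.

2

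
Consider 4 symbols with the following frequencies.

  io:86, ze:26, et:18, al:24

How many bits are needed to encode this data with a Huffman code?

264

Greedily combine the two least-frequent nodes:
merge et(18) and al(24): 42
merge ze(26) and 42: 68
merge 68 and io(86): 154
Total encoded bits = sum of merged weights = 42 + 68 + 154 = 264.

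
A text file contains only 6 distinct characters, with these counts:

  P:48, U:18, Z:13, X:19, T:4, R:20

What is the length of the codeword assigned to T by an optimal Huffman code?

4

Huffman merges, smallest pair first:
combine T(4), Z(13) → 17
combine 17, U(18) → 35
combine X(19), R(20) → 39
combine 35, 39 → 74
combine P(48), 74 → 122
The subtree containing T is merged 4 times, so code length = 4.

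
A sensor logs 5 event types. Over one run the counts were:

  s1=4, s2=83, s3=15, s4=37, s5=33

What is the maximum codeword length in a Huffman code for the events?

Merge the two lowest-weight nodes at each step:
merge s1(4) and s3(15): 19
merge 19 and s5(33): 52
merge s4(37) and 52: 89
merge s2(83) and 89: 172
Maximum depth reached is 4.

4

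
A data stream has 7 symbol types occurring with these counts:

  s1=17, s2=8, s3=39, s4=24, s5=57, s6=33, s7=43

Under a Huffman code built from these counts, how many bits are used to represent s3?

Huffman merges, smallest pair first:
merge s2(8) and s1(17): 25
merge s4(24) and 25: 49
merge s6(33) and s3(39): 72
merge s7(43) and 49: 92
merge s5(57) and 72: 129
merge 92 and 129: 221
s3 sits 3 levels below the root, so its codeword is 3 bits.

3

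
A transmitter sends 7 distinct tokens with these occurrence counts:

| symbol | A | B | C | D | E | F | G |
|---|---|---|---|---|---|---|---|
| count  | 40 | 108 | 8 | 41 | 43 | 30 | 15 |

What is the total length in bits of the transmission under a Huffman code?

715

Merge the two smallest weights repeatedly:
merge C(8) and G(15): 23
merge 23 and F(30): 53
merge A(40) and D(41): 81
merge E(43) and 53: 96
merge 81 and 96: 177
merge B(108) and 177: 285
Total encoded bits = sum of merged weights = 23 + 53 + 81 + 96 + 177 + 285 = 715.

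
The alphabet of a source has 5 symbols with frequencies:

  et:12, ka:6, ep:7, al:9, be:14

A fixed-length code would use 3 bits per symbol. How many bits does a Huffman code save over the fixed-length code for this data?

35

Fixed-length: 3 bits × 48 symbols = 144 bits.
Huffman merges:
ka(6) + ep(7) → 13
al(9) + et(12) → 21
13 + be(14) → 27
21 + 27 → 48
Huffman total = 13 + 21 + 27 + 48 = 109 bits.
Saving = 144 − 109 = 35 bits.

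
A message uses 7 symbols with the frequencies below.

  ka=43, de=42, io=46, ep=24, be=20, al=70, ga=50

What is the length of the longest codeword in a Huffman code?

Merge the two lowest-weight nodes at each step:
combine be(20), ep(24) → 44
combine de(42), ka(43) → 85
combine 44, io(46) → 90
combine ga(50), al(70) → 120
combine 85, 90 → 175
combine 120, 175 → 295
Maximum depth reached is 4.

4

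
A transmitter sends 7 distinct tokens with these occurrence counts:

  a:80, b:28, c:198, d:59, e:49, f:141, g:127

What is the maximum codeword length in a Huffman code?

4

Merge the two lowest-weight nodes at each step:
merge b(28) and e(49): 77
merge d(59) and 77: 136
merge a(80) and g(127): 207
merge 136 and f(141): 277
merge c(198) and 207: 405
merge 277 and 405: 682
Maximum depth reached is 4.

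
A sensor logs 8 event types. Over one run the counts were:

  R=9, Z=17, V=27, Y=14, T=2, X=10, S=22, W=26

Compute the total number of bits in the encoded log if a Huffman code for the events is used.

Build the Huffman tree bottom-up:
combine T(2), R(9) → 11
combine X(10), 11 → 21
combine Y(14), Z(17) → 31
combine 21, S(22) → 43
combine W(26), V(27) → 53
combine 31, 43 → 74
combine 53, 74 → 127
Each symbol's bit-cost is frequency × depth; summing gives 360 bits (equivalently 11 + 21 + 31 + 43 + 53 + 74 + 127).

360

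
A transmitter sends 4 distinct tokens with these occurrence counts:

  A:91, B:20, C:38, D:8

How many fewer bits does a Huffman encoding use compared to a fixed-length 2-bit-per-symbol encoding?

Fixed-length: 2 bits × 157 symbols = 314 bits.
Huffman merges:
D(8) + B(20) → 28
28 + C(38) → 66
66 + A(91) → 157
Huffman total = 28 + 66 + 157 = 251 bits.
Saving = 314 − 251 = 63 bits.

63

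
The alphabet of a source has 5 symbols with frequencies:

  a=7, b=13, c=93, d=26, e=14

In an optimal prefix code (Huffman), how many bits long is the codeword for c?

Huffman merges, smallest pair first:
combine a(7), b(13) → 20
combine e(14), 20 → 34
combine d(26), 34 → 60
combine 60, c(93) → 153
c sits one level below the root: a 1-bit codeword.

1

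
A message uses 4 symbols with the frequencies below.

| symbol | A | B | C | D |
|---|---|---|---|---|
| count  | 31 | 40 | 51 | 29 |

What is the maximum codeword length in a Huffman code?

Merge the two lowest-weight nodes at each step:
merge D(29) and A(31): 60
merge B(40) and C(51): 91
merge 60 and 91: 151
The rarest symbols sit at the bottom; the longest codeword is 2 bits.

2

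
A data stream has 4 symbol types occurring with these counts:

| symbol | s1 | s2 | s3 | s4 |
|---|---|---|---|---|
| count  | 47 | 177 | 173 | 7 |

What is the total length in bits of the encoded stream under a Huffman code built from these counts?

685

Build the Huffman tree bottom-up:
merge s4(7) and s1(47): 54
merge 54 and s3(173): 227
merge s2(177) and 227: 404
Each symbol's bit-cost is frequency × depth; summing gives 685 bits (equivalently 54 + 227 + 404).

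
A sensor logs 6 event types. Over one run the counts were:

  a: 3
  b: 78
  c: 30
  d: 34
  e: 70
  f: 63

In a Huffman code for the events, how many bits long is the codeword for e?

Repeatedly merge the two smallest:
combine a(3), c(30) → 33
combine 33, d(34) → 67
combine f(63), 67 → 130
combine e(70), b(78) → 148
combine 130, 148 → 278
The subtree containing e is merged 2 times, so code length = 2.

2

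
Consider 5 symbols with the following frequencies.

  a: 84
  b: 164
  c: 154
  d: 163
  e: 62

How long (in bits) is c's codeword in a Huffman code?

Repeatedly merge the two smallest:
combine e(62), a(84) → 146
combine 146, c(154) → 300
combine d(163), b(164) → 327
combine 300, 327 → 627
c sits 2 levels below the root, so its codeword is 2 bits.

2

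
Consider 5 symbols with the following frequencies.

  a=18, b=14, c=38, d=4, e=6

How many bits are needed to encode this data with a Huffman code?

156

Merge the two smallest weights repeatedly:
merge d(4) and e(6): 10
merge 10 and b(14): 24
merge a(18) and 24: 42
merge c(38) and 42: 80
Total encoded bits = sum of merged weights = 10 + 24 + 42 + 80 = 156.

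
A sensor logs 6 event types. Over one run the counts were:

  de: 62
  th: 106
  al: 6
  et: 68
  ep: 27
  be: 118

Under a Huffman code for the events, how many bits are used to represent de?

Huffman merges, smallest pair first:
merge al(6) and ep(27): 33
merge 33 and de(62): 95
merge et(68) and 95: 163
merge th(106) and be(118): 224
merge 163 and 224: 387
The subtree containing de is merged 3 times, so code length = 3.

3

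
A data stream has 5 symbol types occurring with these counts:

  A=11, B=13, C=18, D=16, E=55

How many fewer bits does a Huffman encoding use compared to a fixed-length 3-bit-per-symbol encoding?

110

Fixed-length: 3 bits × 113 symbols = 339 bits.
Huffman merges:
A(11) + B(13) → 24
D(16) + C(18) → 34
24 + 34 → 58
E(55) + 58 → 113
Huffman total = 24 + 34 + 58 + 113 = 229 bits.
Saving = 339 − 229 = 110 bits.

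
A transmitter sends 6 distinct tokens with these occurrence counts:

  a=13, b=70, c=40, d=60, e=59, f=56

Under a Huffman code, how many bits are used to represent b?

Huffman merges, smallest pair first:
a(13) + c(40) → 53
53 + f(56) → 109
e(59) + d(60) → 119
b(70) + 109 → 179
119 + 179 → 298
b sits 2 levels below the root, so its codeword is 2 bits.

2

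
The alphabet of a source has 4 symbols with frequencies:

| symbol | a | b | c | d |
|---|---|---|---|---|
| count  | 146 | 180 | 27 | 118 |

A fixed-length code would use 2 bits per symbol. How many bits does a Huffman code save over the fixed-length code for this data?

35

Fixed-length: 2 bits × 471 symbols = 942 bits.
Huffman merges:
merge c(27) and d(118): 145
merge 145 and a(146): 291
merge b(180) and 291: 471
Huffman total = 145 + 291 + 471 = 907 bits.
Saving = 942 − 907 = 35 bits.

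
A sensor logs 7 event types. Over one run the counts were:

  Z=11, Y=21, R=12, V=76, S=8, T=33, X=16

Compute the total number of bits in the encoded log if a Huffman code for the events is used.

426

Merge the two smallest weights repeatedly:
S(8) + Z(11) → 19
R(12) + X(16) → 28
19 + Y(21) → 40
28 + T(33) → 61
40 + 61 → 101
V(76) + 101 → 177
Total encoded bits = sum of merged weights = 19 + 28 + 40 + 61 + 101 + 177 = 426.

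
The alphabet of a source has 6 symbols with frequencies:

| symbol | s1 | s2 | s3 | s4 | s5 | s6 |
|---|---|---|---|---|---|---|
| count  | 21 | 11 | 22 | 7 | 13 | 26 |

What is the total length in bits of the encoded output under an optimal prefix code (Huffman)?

249

Greedily combine the two least-frequent nodes:
merge s4(7) and s2(11): 18
merge s5(13) and 18: 31
merge s1(21) and s3(22): 43
merge s6(26) and 31: 57
merge 43 and 57: 100
Total encoded bits = sum of merged weights = 18 + 31 + 43 + 57 + 100 = 249.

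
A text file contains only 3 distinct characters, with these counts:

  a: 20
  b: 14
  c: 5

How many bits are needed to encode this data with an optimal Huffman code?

58

Merge the two smallest weights repeatedly:
merge c(5) and b(14): 19
merge 19 and a(20): 39
The encoded length is the sum of every internal node's weight: 19 + 39 = 58 bits.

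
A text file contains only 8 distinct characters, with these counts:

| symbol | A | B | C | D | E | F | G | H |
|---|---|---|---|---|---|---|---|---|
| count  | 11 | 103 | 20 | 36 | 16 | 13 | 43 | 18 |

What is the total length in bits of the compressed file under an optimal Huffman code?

Build the Huffman tree bottom-up:
A(11) + F(13) → 24
E(16) + H(18) → 34
C(20) + 24 → 44
34 + D(36) → 70
G(43) + 44 → 87
70 + 87 → 157
B(103) + 157 → 260
Total encoded bits = sum of merged weights = 24 + 34 + 44 + 70 + 87 + 157 + 260 = 676.

676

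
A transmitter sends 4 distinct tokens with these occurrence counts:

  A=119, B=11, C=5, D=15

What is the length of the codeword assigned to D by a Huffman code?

2

Huffman merges, smallest pair first:
C(5) + B(11) → 16
D(15) + 16 → 31
31 + A(119) → 150
The subtree containing D is merged 2 times, so code length = 2.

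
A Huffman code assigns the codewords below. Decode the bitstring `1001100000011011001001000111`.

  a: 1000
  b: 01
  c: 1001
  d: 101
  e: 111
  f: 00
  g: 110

cafbdcfae

Read left to right; each codeword is recognised as soon as it completes (prefix code):
  1001→c | 1000→a | 00→f | 01→b | 101→d | 1001→c | 00→f | 1000→a | 111→e
Decoded message: cafbdcfae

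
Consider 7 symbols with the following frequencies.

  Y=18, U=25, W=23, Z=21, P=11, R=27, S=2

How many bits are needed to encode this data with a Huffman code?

Build the Huffman tree bottom-up:
merge S(2) and P(11): 13
merge 13 and Y(18): 31
merge Z(21) and W(23): 44
merge U(25) and R(27): 52
merge 31 and 44: 75
merge 52 and 75: 127
Each symbol's bit-cost is frequency × depth; summing gives 342 bits (equivalently 13 + 31 + 44 + 52 + 75 + 127).

342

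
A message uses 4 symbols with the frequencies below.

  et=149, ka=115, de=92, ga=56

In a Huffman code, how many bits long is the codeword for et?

1

Huffman merges, smallest pair first:
ga(56) + de(92) → 148
ka(115) + 148 → 263
et(149) + 263 → 412
et is a child of the root — depth 1, so its codeword is a single bit.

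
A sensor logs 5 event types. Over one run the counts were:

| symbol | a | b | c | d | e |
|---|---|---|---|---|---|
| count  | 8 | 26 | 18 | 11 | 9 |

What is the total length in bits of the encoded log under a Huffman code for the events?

Greedily combine the two least-frequent nodes:
a(8) + e(9) → 17
d(11) + 17 → 28
c(18) + b(26) → 44
28 + 44 → 72
The encoded length is the sum of every internal node's weight: 17 + 28 + 44 + 72 = 161 bits.

161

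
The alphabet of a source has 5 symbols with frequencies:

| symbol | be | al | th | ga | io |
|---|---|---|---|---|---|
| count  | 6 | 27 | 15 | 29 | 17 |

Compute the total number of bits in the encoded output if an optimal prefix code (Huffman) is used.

Merge the two smallest weights repeatedly:
combine be(6), th(15) → 21
combine io(17), 21 → 38
combine al(27), ga(29) → 56
combine 38, 56 → 94
Total encoded bits = sum of merged weights = 21 + 38 + 56 + 94 = 209.

209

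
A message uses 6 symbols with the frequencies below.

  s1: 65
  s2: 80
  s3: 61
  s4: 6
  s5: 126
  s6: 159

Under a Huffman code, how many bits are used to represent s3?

4

Huffman merges, smallest pair first:
s4(6) + s3(61) → 67
s1(65) + 67 → 132
s2(80) + s5(126) → 206
132 + s6(159) → 291
206 + 291 → 497
s3's leaf is at depth 4, giving a 4-bit codeword.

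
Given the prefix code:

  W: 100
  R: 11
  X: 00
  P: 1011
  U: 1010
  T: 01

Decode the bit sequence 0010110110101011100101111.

XPTUPWPR

Read left to right; each codeword is recognised as soon as it completes (prefix code):
  00→X | 1011→P | 01→T | 1010→U | 1011→P | 100→W | 1011→P | 11→R
Decoded message: XPTUPWPR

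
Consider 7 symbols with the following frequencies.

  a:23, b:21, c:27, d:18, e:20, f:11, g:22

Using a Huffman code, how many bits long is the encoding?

Build the Huffman tree bottom-up:
merge f(11) and d(18): 29
merge e(20) and b(21): 41
merge g(22) and a(23): 45
merge c(27) and 29: 56
merge 41 and 45: 86
merge 56 and 86: 142
Total encoded bits = sum of merged weights = 29 + 41 + 45 + 56 + 86 + 142 = 399.

399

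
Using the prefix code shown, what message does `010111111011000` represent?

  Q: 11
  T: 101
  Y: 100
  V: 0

Read left to right; each codeword is recognised as soon as it completes (prefix code):
  0→V | 101→T | 11→Q | 11→Q | 101→T | 100→Y | 0→V
Decoded message: VTQQTYV

VTQQTYV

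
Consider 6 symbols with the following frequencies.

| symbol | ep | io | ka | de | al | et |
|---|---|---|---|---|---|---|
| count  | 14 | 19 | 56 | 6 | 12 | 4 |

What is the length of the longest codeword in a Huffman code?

4

Merge the two lowest-weight nodes at each step:
merge et(4) and de(6): 10
merge 10 and al(12): 22
merge ep(14) and io(19): 33
merge 22 and 33: 55
merge 55 and ka(56): 111
Maximum depth reached is 4.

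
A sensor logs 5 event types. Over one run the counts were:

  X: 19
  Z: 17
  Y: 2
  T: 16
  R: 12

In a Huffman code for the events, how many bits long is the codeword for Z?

Build the tree from the bottom:
combine Y(2), R(12) → 14
combine 14, T(16) → 30
combine Z(17), X(19) → 36
combine 30, 36 → 66
Z's leaf is at depth 2, giving a 2-bit codeword.

2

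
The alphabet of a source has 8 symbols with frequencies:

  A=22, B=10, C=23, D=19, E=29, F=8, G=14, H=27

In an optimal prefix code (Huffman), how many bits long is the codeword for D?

Huffman merges, smallest pair first:
combine F(8), B(10) → 18
combine G(14), 18 → 32
combine D(19), A(22) → 41
combine C(23), H(27) → 50
combine E(29), 32 → 61
combine 41, 50 → 91
combine 61, 91 → 152
D's leaf is at depth 3, giving a 3-bit codeword.

3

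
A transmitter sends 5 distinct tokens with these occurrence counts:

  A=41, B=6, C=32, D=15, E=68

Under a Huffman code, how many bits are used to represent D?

4

Build the tree from the bottom:
merge B(6) and D(15): 21
merge 21 and C(32): 53
merge A(41) and 53: 94
merge E(68) and 94: 162
D sits 4 levels below the root, so its codeword is 4 bits.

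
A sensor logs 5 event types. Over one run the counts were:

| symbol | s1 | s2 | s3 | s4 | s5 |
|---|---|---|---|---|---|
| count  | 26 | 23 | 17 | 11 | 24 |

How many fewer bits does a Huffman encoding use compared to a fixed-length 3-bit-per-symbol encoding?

73

Fixed-length: 3 bits × 101 symbols = 303 bits.
Huffman merges:
s4(11) + s3(17) → 28
s2(23) + s5(24) → 47
s1(26) + 28 → 54
47 + 54 → 101
Huffman total = 28 + 47 + 54 + 101 = 230 bits.
Saving = 303 − 230 = 73 bits.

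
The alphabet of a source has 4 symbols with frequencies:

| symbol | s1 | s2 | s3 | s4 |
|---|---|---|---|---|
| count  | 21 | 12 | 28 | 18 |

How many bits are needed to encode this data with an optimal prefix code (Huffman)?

158

Merge the two smallest weights repeatedly:
s2(12) + s4(18) → 30
s1(21) + s3(28) → 49
30 + 49 → 79
Total encoded bits = sum of merged weights = 30 + 49 + 79 = 158.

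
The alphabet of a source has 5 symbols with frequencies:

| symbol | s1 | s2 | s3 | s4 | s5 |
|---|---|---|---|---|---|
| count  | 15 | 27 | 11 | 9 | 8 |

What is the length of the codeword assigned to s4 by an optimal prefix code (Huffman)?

3

Huffman merges, smallest pair first:
s5(8) + s4(9) → 17
s3(11) + s1(15) → 26
17 + 26 → 43
s2(27) + 43 → 70
s4 sits 3 levels below the root, so its codeword is 3 bits.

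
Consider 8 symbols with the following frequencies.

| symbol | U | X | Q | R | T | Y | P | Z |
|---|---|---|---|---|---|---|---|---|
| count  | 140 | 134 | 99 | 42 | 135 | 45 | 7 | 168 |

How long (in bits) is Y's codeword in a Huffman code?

Build the tree from the bottom:
combine P(7), R(42) → 49
combine Y(45), 49 → 94
combine 94, Q(99) → 193
combine X(134), T(135) → 269
combine U(140), Z(168) → 308
combine 193, 269 → 462
combine 308, 462 → 770
The subtree containing Y is merged 4 times, so code length = 4.

4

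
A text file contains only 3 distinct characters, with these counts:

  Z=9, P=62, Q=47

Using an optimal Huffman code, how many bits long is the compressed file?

Build the Huffman tree bottom-up:
Z(9) + Q(47) → 56
56 + P(62) → 118
The encoded length is the sum of every internal node's weight: 56 + 118 = 174 bits.

174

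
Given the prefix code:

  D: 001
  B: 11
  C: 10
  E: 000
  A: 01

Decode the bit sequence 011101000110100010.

ABAEBAEC

Read left to right; each codeword is recognised as soon as it completes (prefix code):
  01→A | 11→B | 01→A | 000→E | 11→B | 01→A | 000→E | 10→C
Decoded message: ABAEBAEC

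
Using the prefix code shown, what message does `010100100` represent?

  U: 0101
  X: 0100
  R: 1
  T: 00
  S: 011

Read left to right; each codeword is recognised as soon as it completes (prefix code):
  0101→U | 00→T | 1→R | 00→T
Decoded message: UTRT

UTRT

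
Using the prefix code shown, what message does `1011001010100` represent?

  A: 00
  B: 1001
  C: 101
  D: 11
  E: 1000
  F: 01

Read left to right; each codeword is recognised as soon as it completes (prefix code):
  101→C | 1001→B | 01→F | 01→F | 00→A
Decoded message: CBFFA

CBFFA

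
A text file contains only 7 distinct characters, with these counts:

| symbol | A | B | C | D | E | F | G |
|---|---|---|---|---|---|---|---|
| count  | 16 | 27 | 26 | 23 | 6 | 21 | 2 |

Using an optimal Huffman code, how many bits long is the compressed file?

318

Greedily combine the two least-frequent nodes:
G(2) + E(6) → 8
8 + A(16) → 24
F(21) + D(23) → 44
24 + C(26) → 50
B(27) + 44 → 71
50 + 71 → 121
Total encoded bits = sum of merged weights = 8 + 24 + 44 + 50 + 71 + 121 = 318.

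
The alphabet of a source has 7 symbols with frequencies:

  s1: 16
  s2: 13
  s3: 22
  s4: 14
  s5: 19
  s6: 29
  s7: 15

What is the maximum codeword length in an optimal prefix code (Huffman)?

3

Merge the two lowest-weight nodes at each step:
combine s2(13), s4(14) → 27
combine s7(15), s1(16) → 31
combine s5(19), s3(22) → 41
combine 27, s6(29) → 56
combine 31, 41 → 72
combine 56, 72 → 128
The rarest symbols sit at the bottom; the longest codeword is 3 bits.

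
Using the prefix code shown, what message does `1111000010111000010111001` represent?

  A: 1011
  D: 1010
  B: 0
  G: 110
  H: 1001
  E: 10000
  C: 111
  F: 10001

Read left to right; each codeword is recognised as soon as it completes (prefix code):
  111→C | 10000→E | 1011→A | 10000→E | 1011→A | 1001→H
Decoded message: CEAEAH

CEAEAH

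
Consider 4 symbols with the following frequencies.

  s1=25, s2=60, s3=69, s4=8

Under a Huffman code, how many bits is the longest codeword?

3

Merge the two lowest-weight nodes at each step:
combine s4(8), s1(25) → 33
combine 33, s2(60) → 93
combine s3(69), 93 → 162
Maximum depth reached is 3.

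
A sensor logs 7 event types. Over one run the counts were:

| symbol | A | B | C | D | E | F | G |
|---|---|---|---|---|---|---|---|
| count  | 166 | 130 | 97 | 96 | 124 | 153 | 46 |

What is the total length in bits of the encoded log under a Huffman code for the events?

2259

Greedily combine the two least-frequent nodes:
G(46) + D(96) → 142
C(97) + E(124) → 221
B(130) + 142 → 272
F(153) + A(166) → 319
221 + 272 → 493
319 + 493 → 812
Each symbol's bit-cost is frequency × depth; summing gives 2259 bits (equivalently 142 + 221 + 272 + 319 + 493 + 812).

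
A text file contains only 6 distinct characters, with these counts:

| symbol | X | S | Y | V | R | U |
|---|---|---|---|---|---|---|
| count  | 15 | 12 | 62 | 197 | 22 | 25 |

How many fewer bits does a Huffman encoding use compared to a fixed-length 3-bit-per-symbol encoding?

382

Fixed-length: 3 bits × 333 symbols = 999 bits.
Huffman merges:
merge S(12) and X(15): 27
merge R(22) and U(25): 47
merge 27 and 47: 74
merge Y(62) and 74: 136
merge 136 and V(197): 333
Huffman total = 27 + 47 + 74 + 136 + 333 = 617 bits.
Saving = 999 − 617 = 382 bits.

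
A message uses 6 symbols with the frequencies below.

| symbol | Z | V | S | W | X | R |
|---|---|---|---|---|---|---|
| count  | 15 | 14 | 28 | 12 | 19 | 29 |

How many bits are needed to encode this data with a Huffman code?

Build the Huffman tree bottom-up:
merge W(12) and V(14): 26
merge Z(15) and X(19): 34
merge 26 and S(28): 54
merge R(29) and 34: 63
merge 54 and 63: 117
Total encoded bits = sum of merged weights = 26 + 34 + 54 + 63 + 117 = 294.

294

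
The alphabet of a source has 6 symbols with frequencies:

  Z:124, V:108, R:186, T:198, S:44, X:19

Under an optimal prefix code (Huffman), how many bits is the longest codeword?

Merge the two lowest-weight nodes at each step:
combine X(19), S(44) → 63
combine 63, V(108) → 171
combine Z(124), 171 → 295
combine R(186), T(198) → 384
combine 295, 384 → 679
Maximum depth reached is 4.

4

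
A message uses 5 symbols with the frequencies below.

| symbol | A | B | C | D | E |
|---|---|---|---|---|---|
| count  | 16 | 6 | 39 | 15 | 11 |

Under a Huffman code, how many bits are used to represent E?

Huffman merges, smallest pair first:
combine B(6), E(11) → 17
combine D(15), A(16) → 31
combine 17, 31 → 48
combine C(39), 48 → 87
E sits 3 levels below the root, so its codeword is 3 bits.

3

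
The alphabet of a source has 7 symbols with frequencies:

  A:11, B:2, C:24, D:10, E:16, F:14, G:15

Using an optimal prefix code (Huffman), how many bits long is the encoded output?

Greedily combine the two least-frequent nodes:
merge B(2) and D(10): 12
merge A(11) and 12: 23
merge F(14) and G(15): 29
merge E(16) and 23: 39
merge C(24) and 29: 53
merge 39 and 53: 92
Total encoded bits = sum of merged weights = 12 + 23 + 29 + 39 + 53 + 92 = 248.

248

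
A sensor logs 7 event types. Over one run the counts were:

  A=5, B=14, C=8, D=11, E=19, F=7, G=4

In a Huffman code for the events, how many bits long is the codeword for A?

Huffman merges, smallest pair first:
G(4) + A(5) → 9
F(7) + C(8) → 15
9 + D(11) → 20
B(14) + 15 → 29
E(19) + 20 → 39
29 + 39 → 68
A's leaf is at depth 4, giving a 4-bit codeword.

4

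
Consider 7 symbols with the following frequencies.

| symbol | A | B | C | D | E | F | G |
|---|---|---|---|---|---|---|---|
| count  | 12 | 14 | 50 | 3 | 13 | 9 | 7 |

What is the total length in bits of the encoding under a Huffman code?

253

Build the Huffman tree bottom-up:
merge D(3) and G(7): 10
merge F(9) and 10: 19
merge A(12) and E(13): 25
merge B(14) and 19: 33
merge 25 and 33: 58
merge C(50) and 58: 108
Total encoded bits = sum of merged weights = 10 + 19 + 25 + 33 + 58 + 108 = 253.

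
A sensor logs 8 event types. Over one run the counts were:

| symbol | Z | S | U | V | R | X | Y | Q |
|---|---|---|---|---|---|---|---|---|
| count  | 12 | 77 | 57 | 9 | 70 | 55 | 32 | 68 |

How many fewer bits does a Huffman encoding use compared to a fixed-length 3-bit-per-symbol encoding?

Fixed-length: 3 bits × 380 symbols = 1140 bits.
Huffman merges:
merge V(9) and Z(12): 21
merge 21 and Y(32): 53
merge 53 and X(55): 108
merge U(57) and Q(68): 125
merge R(70) and S(77): 147
merge 108 and 125: 233
merge 147 and 233: 380
Huffman total = 21 + 53 + 108 + 125 + 147 + 233 + 380 = 1067 bits.
Saving = 1140 − 1067 = 73 bits.

73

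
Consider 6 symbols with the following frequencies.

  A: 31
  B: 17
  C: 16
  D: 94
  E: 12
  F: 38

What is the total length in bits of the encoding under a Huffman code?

464

Build the Huffman tree bottom-up:
E(12) + C(16) → 28
B(17) + 28 → 45
A(31) + F(38) → 69
45 + 69 → 114
D(94) + 114 → 208
Total encoded bits = sum of merged weights = 28 + 45 + 69 + 114 + 208 = 464.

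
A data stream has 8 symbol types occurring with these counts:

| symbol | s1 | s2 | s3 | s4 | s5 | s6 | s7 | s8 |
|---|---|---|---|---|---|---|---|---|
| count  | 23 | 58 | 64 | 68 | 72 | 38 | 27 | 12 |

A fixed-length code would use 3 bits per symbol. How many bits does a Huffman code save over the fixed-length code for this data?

Fixed-length: 3 bits × 362 symbols = 1086 bits.
Huffman merges:
combine s8(12), s1(23) → 35
combine s7(27), 35 → 62
combine s6(38), s2(58) → 96
combine 62, s3(64) → 126
combine s4(68), s5(72) → 140
combine 96, 126 → 222
combine 140, 222 → 362
Huffman total = 35 + 62 + 96 + 126 + 140 + 222 + 362 = 1043 bits.
Saving = 1086 − 1043 = 43 bits.

43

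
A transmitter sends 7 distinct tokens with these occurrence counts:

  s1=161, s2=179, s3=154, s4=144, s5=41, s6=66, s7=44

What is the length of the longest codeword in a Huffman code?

Merge the two lowest-weight nodes at each step:
s5(41) + s7(44) → 85
s6(66) + 85 → 151
s4(144) + 151 → 295
s3(154) + s1(161) → 315
s2(179) + 295 → 474
315 + 474 → 789
The rarest symbols sit at the bottom; the longest codeword is 5 bits.

5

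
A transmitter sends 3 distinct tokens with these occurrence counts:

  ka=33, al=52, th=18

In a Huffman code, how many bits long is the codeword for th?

2

Huffman merges, smallest pair first:
merge th(18) and ka(33): 51
merge 51 and al(52): 103
th sits 2 levels below the root, so its codeword is 2 bits.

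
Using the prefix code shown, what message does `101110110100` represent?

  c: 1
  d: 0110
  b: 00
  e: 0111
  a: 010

cedcb

Read left to right; each codeword is recognised as soon as it completes (prefix code):
  1→c | 0111→e | 0110→d | 1→c | 00→b
Decoded message: cedcb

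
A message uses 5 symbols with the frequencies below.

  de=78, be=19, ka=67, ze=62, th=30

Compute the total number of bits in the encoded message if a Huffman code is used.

561

Greedily combine the two least-frequent nodes:
be(19) + th(30) → 49
49 + ze(62) → 111
ka(67) + de(78) → 145
111 + 145 → 256
Each symbol's bit-cost is frequency × depth; summing gives 561 bits (equivalently 49 + 111 + 145 + 256).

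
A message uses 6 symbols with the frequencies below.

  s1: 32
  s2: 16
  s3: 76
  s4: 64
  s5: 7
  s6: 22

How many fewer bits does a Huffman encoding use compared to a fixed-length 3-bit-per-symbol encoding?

149

Fixed-length: 3 bits × 217 symbols = 651 bits.
Huffman merges:
merge s5(7) and s2(16): 23
merge s6(22) and 23: 45
merge s1(32) and 45: 77
merge s4(64) and s3(76): 140
merge 77 and 140: 217
Huffman total = 23 + 45 + 77 + 140 + 217 = 502 bits.
Saving = 651 − 502 = 149 bits.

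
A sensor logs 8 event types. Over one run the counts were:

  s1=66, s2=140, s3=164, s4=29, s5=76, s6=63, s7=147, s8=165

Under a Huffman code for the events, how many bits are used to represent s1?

Build the tree from the bottom:
merge s4(29) and s6(63): 92
merge s1(66) and s5(76): 142
merge 92 and s2(140): 232
merge 142 and s7(147): 289
merge s3(164) and s8(165): 329
merge 232 and 289: 521
merge 329 and 521: 850
s1 sits 4 levels below the root, so its codeword is 4 bits.

4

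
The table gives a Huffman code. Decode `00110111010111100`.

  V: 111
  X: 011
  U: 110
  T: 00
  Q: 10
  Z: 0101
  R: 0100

Read left to right; each codeword is recognised as soon as it completes (prefix code):
  00→T | 110→U | 111→V | 0101→Z | 111→V | 00→T
Decoded message: TUVZVT

TUVZVT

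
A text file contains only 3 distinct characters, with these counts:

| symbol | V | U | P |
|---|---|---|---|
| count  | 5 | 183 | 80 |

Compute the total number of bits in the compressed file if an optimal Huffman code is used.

Greedily combine the two least-frequent nodes:
merge V(5) and P(80): 85
merge 85 and U(183): 268
The encoded length is the sum of every internal node's weight: 85 + 268 = 353 bits.

353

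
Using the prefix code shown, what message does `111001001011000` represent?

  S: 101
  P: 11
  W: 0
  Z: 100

Read left to right; each codeword is recognised as soon as it completes (prefix code):
  11→P | 100→Z | 100→Z | 101→S | 100→Z | 0→W
Decoded message: PZZSZW

PZZSZW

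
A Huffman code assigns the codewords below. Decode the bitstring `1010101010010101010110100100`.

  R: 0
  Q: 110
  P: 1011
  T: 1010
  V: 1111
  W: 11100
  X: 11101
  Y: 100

Read left to right; each codeword is recognised as soon as it completes (prefix code):
  1010→T | 1010→T | 100→Y | 1010→T | 1010→T | 110→Q | 100→Y | 100→Y
Decoded message: TTYTTQYY

TTYTTQYY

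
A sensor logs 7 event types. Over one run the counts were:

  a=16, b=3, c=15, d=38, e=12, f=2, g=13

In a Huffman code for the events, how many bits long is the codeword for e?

4

Huffman merges, smallest pair first:
merge f(2) and b(3): 5
merge 5 and e(12): 17
merge g(13) and c(15): 28
merge a(16) and 17: 33
merge 28 and 33: 61
merge d(38) and 61: 99
The subtree containing e is merged 4 times, so code length = 4.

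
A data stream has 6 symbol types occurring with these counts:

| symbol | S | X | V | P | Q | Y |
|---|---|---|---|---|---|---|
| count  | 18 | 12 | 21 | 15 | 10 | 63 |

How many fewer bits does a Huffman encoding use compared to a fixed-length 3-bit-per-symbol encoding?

104

Fixed-length: 3 bits × 139 symbols = 417 bits.
Huffman merges:
combine Q(10), X(12) → 22
combine P(15), S(18) → 33
combine V(21), 22 → 43
combine 33, 43 → 76
combine Y(63), 76 → 139
Huffman total = 22 + 33 + 43 + 76 + 139 = 313 bits.
Saving = 417 − 313 = 104 bits.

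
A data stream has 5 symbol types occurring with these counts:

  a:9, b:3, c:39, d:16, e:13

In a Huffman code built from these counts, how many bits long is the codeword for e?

Huffman merges, smallest pair first:
combine b(3), a(9) → 12
combine 12, e(13) → 25
combine d(16), 25 → 41
combine c(39), 41 → 80
e sits 3 levels below the root, so its codeword is 3 bits.

3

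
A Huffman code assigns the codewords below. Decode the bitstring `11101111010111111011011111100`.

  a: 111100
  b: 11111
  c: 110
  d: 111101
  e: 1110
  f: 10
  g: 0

edgbfcbfg

Read left to right; each codeword is recognised as soon as it completes (prefix code):
  1110→e | 111101→d | 0→g | 11111→b | 10→f | 110→c | 11111→b | 10→f | 0→g
Decoded message: edgbfcbfg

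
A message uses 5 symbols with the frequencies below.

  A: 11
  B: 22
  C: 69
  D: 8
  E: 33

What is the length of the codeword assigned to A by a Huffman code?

4

Build the tree from the bottom:
D(8) + A(11) → 19
19 + B(22) → 41
E(33) + 41 → 74
C(69) + 74 → 143
A's leaf is at depth 4, giving a 4-bit codeword.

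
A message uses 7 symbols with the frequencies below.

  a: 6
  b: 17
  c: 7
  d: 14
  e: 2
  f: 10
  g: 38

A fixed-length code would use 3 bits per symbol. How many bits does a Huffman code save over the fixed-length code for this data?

53

Fixed-length: 3 bits × 94 symbols = 282 bits.
Huffman merges:
merge e(2) and a(6): 8
merge c(7) and 8: 15
merge f(10) and d(14): 24
merge 15 and b(17): 32
merge 24 and 32: 56
merge g(38) and 56: 94
Huffman total = 8 + 15 + 24 + 32 + 56 + 94 = 229 bits.
Saving = 282 − 229 = 53 bits.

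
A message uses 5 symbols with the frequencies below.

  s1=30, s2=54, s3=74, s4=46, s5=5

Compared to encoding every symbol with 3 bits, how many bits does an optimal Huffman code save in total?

174

Fixed-length: 3 bits × 209 symbols = 627 bits.
Huffman merges:
s5(5) + s1(30) → 35
35 + s4(46) → 81
s2(54) + s3(74) → 128
81 + 128 → 209
Huffman total = 35 + 81 + 128 + 209 = 453 bits.
Saving = 627 − 453 = 174 bits.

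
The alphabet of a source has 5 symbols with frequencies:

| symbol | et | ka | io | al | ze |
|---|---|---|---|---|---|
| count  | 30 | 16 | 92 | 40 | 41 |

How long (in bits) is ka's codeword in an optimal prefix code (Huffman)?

3

Repeatedly merge the two smallest:
merge ka(16) and et(30): 46
merge al(40) and ze(41): 81
merge 46 and 81: 127
merge io(92) and 127: 219
The subtree containing ka is merged 3 times, so code length = 3.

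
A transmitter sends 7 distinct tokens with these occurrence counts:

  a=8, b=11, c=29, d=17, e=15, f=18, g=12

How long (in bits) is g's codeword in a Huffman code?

Build the tree from the bottom:
merge a(8) and b(11): 19
merge g(12) and e(15): 27
merge d(17) and f(18): 35
merge 19 and 27: 46
merge c(29) and 35: 64
merge 46 and 64: 110
g sits 3 levels below the root, so its codeword is 3 bits.

3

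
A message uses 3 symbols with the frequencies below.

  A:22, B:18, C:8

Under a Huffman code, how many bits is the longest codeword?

Merge the two lowest-weight nodes at each step:
merge C(8) and B(18): 26
merge A(22) and 26: 48
The first pair merged (C, B) ends up deepest, at depth 2.

2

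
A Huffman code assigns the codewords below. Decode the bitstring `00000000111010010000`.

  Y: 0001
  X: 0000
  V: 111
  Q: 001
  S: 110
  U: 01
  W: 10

Read left to right; each codeword is recognised as soon as it completes (prefix code):
  0000→X | 0000→X | 111→V | 01→U | 001→Q | 0000→X
Decoded message: XXVUQX

XXVUQX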